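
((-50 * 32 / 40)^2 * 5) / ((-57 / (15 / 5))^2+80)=8000 / 441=18.14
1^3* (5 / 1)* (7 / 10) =7 / 2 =3.50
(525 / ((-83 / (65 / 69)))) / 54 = -11375 / 103086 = -0.11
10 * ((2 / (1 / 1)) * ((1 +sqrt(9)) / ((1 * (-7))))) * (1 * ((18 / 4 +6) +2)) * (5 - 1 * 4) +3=-979 / 7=-139.86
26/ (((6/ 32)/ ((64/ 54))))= 13312/ 81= 164.35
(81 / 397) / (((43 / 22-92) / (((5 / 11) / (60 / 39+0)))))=-1053 / 1572914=-0.00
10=10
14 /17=0.82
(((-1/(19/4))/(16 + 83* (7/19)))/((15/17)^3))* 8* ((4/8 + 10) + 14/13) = -23661008/38829375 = -0.61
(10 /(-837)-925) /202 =-4.58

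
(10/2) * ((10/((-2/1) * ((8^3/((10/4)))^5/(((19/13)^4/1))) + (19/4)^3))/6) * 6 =-1303210000000/4116073883841170375817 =-0.00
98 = 98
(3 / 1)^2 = 9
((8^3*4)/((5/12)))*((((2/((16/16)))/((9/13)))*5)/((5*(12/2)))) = 106496/45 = 2366.58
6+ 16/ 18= 62/ 9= 6.89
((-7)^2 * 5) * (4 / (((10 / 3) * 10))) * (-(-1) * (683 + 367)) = 30870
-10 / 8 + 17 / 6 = 19 / 12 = 1.58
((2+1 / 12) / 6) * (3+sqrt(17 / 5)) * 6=5 * sqrt(85) / 12+25 / 4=10.09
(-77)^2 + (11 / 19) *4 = 112695 / 19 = 5931.32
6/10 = 3/5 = 0.60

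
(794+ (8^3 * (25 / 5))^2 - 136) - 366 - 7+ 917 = 6554802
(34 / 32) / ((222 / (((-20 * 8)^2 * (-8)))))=-108800 / 111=-980.18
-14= -14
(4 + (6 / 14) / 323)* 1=9047 / 2261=4.00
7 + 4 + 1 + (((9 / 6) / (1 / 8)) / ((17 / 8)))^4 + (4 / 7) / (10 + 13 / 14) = 773471476 / 751689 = 1028.98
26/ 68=13/ 34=0.38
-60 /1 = -60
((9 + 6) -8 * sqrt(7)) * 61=915 -488 * sqrt(7)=-376.13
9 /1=9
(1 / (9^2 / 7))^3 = 343 / 531441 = 0.00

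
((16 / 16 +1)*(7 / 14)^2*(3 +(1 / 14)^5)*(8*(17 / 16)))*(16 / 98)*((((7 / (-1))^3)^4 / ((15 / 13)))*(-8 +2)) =-149824964928.28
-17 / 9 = -1.89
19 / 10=1.90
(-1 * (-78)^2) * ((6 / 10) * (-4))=73008 / 5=14601.60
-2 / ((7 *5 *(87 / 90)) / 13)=-156 / 203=-0.77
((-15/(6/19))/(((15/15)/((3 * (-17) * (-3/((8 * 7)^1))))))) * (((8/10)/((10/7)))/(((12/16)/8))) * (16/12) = -5168/5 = -1033.60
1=1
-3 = -3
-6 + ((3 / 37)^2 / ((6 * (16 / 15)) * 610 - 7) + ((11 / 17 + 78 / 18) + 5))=120333782 / 30231627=3.98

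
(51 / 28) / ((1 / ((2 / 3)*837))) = 14229 / 14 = 1016.36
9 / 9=1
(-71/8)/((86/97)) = -6887/688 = -10.01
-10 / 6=-5 / 3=-1.67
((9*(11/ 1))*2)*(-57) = -11286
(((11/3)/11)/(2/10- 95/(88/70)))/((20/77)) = -847/49743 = -0.02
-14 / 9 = -1.56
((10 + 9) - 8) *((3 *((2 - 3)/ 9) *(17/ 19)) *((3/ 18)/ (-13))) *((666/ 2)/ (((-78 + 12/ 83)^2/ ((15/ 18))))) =238324955/ 123769064016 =0.00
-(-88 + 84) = 4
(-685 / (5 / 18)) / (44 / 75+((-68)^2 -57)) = -184950 / 342569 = -0.54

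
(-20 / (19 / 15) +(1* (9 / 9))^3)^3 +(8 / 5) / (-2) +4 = -110830461 / 34295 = -3231.68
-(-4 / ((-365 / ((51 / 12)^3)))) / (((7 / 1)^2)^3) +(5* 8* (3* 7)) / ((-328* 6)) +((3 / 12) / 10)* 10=-4981460093 / 28169876560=-0.18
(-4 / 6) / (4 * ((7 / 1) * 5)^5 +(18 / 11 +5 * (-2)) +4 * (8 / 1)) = -11 / 3466444140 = -0.00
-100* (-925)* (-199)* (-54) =994005000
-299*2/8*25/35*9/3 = -4485/28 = -160.18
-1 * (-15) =15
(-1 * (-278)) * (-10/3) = -2780/3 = -926.67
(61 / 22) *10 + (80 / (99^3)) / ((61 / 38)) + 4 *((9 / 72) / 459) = 55800662647 / 2012400126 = 27.73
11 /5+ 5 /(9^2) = 916 /405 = 2.26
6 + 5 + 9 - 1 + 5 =24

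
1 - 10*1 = -9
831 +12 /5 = 4167 /5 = 833.40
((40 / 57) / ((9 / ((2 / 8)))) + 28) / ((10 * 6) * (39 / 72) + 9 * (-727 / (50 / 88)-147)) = -718700 / 328478517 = -0.00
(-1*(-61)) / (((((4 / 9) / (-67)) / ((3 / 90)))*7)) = -12261 / 280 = -43.79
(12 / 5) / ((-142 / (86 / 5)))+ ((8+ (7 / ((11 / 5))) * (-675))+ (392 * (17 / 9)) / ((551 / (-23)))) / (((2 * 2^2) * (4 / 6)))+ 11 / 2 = -207480539873 / 516397200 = -401.78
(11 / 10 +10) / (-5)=-111 / 50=-2.22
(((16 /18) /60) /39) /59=2 /310635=0.00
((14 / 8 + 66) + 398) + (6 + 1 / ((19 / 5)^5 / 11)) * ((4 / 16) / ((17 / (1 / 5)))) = 196058774057 / 420936830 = 465.77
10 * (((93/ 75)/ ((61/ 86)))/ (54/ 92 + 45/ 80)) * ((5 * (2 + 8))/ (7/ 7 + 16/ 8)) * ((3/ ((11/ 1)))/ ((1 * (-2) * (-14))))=4905440/ 1986831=2.47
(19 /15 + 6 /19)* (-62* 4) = -111848 /285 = -392.45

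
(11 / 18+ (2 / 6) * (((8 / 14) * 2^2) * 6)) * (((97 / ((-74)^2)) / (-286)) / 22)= -63341 / 4341328992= -0.00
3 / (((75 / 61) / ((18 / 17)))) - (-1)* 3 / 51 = 1123 / 425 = 2.64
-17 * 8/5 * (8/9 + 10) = -13328/45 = -296.18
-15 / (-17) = 15 / 17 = 0.88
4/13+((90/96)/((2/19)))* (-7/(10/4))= -5123/208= -24.63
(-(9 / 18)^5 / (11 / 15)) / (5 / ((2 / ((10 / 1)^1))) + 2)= -5 / 3168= -0.00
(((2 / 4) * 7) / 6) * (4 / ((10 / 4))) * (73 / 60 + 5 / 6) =287 / 150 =1.91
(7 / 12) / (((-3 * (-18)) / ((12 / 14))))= 1 / 108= 0.01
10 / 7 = 1.43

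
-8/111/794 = -4/44067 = -0.00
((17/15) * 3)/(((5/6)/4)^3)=235008/625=376.01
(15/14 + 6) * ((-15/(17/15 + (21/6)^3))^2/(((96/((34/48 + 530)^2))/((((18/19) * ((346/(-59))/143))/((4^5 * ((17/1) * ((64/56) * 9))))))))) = -473613618999375/905607785624502272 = -0.00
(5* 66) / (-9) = -110 / 3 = -36.67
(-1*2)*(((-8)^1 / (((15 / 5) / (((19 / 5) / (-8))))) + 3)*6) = -51.20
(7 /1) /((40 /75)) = 105 /8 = 13.12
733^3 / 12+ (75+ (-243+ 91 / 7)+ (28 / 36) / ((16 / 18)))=787661975 / 24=32819248.96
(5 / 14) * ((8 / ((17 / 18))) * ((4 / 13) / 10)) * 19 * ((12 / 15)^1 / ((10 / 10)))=10944 / 7735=1.41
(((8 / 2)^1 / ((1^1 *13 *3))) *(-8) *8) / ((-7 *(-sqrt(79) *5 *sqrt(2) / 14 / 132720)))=-28672 *sqrt(158) / 13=-27723.19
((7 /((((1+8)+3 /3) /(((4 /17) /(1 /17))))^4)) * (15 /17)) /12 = 28 /2125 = 0.01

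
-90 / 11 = -8.18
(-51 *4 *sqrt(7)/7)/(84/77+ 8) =-561 *sqrt(7)/175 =-8.48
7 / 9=0.78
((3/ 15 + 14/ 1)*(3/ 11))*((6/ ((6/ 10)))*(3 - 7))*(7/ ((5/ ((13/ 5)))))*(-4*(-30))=-67664.29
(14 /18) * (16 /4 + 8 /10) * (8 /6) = 224 /45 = 4.98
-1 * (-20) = 20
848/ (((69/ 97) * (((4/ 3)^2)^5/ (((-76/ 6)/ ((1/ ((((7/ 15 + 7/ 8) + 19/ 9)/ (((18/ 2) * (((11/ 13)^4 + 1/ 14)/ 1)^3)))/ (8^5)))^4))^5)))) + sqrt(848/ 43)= -1113076813249485625327682560685887342076341423137046703549860062404083092826023060747535399743057026152539030946336458206131068795028830276642865975418455590892996440655423341258940781461053732642457840230047555587710169871775476637157755821943897173591767974811714005214839488599339590380780307721344599784897741073903642353509461979365406516822994188303975671526647942559100750441437877359/ 210761167080668245251043223383286393516718295818985824198759162469891080456356782854818646407387408505823131441147952168256872935489060225528215968454771102822425279614613107440078190288332283637264319063909319835336187831613446942973627631900485204443286377846550492400104542971585660971521526120018198409551302243083940742068190602902864022886670682561682247571481330724871349551392358400000000000000000000000000000000000000000000000000000000000000000000000000000000 + 4 * sqrt(2279)/ 43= 4.44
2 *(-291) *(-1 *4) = 2328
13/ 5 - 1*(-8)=53/ 5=10.60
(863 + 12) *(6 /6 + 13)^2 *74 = 12691000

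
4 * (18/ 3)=24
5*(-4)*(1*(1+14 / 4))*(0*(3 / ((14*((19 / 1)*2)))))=0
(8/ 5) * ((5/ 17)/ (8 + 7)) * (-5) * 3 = -8/ 17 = -0.47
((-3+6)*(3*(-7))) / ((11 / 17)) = -97.36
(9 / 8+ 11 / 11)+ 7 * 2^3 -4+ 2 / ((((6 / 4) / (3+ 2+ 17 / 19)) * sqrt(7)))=64 * sqrt(7) / 57+ 433 / 8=57.10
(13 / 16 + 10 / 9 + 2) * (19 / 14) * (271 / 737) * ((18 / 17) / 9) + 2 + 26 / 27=120987395 / 37887696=3.19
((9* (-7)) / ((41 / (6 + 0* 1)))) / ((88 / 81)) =-15309 / 1804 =-8.49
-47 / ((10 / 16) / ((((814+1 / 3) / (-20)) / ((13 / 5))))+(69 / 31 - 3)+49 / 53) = -377301806 / 886457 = -425.63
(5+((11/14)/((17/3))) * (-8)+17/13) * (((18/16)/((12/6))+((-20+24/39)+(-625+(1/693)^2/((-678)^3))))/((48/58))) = -292164106754525583930619/72243779520989748672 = -4044.14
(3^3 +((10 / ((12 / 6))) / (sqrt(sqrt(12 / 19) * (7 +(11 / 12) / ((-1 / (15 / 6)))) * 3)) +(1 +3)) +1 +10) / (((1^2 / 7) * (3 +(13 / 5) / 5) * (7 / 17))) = 2125 * sqrt(113) * 19^(1 / 4) * 3^(3 / 4) / 14916 +8925 / 44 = 210.05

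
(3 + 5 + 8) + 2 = 18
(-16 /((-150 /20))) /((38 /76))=64 /15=4.27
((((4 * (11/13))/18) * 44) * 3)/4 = 242/39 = 6.21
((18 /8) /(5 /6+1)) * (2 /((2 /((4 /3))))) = 18 /11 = 1.64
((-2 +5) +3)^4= 1296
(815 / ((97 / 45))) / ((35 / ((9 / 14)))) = 66015 / 9506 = 6.94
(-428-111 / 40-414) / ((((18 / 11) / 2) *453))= -371701 / 163080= -2.28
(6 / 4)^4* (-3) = -243 / 16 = -15.19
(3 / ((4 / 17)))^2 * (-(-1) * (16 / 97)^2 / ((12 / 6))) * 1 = 20808 / 9409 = 2.21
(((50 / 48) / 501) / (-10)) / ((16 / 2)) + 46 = 8849659 / 192384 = 46.00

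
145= 145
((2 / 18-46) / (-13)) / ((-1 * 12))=-413 / 1404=-0.29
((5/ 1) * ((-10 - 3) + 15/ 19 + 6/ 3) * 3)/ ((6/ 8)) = -3880/ 19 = -204.21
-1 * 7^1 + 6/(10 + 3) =-85/13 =-6.54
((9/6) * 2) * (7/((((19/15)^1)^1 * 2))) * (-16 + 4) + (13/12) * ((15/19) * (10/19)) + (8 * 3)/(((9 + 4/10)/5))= -2927065/33934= -86.26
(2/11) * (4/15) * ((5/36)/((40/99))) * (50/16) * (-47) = -2.45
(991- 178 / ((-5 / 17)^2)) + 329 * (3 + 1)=6233 / 25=249.32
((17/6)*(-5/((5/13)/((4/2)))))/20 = -221/60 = -3.68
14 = 14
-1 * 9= -9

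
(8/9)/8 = 1/9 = 0.11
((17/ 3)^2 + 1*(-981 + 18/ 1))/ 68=-4189/ 306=-13.69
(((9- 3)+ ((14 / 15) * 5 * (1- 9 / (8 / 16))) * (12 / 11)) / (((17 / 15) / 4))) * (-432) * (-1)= -22965120 / 187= -122808.13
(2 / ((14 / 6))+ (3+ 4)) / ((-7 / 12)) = -660 / 49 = -13.47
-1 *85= -85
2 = 2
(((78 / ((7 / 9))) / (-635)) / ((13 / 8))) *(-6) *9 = 23328 / 4445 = 5.25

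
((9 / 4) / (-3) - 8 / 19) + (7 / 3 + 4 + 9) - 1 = 3001 / 228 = 13.16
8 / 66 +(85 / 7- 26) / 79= -989 / 18249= -0.05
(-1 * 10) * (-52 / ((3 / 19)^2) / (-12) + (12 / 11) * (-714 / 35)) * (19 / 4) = -4276273 / 594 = -7199.11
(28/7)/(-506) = -2/253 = -0.01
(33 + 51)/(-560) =-3/20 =-0.15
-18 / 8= -9 / 4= -2.25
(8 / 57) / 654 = 4 / 18639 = 0.00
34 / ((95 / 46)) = 1564 / 95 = 16.46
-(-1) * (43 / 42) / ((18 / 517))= 22231 / 756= 29.41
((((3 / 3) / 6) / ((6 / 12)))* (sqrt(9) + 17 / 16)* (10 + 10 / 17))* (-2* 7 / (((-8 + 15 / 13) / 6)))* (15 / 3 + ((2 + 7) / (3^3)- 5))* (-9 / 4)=-798525 / 6052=-131.94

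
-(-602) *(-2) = -1204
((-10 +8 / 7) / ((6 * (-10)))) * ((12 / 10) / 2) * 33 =1023 / 350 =2.92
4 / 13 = 0.31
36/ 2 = 18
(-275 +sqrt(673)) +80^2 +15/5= sqrt(673) +6128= 6153.94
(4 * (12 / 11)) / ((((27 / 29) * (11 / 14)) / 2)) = 12992 / 1089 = 11.93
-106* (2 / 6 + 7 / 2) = -1219 / 3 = -406.33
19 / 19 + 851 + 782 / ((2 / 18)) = 7890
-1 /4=-0.25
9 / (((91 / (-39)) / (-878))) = 23706 / 7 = 3386.57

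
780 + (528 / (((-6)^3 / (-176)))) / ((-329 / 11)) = 765.62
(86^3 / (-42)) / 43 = -7396 / 21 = -352.19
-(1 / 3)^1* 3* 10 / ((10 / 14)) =-14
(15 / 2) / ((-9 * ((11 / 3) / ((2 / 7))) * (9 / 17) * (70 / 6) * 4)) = -17 / 6468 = -0.00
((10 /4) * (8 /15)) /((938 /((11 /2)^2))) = 121 /2814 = 0.04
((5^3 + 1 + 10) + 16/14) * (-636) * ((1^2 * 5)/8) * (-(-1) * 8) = -436114.29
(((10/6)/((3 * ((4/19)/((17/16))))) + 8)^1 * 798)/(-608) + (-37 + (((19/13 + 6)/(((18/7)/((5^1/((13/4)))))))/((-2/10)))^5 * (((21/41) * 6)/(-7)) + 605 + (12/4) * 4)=92391040226666909340086317/37974089897853797376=2433002.09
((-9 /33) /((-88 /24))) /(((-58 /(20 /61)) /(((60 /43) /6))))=-0.00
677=677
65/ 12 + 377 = 4589/ 12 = 382.42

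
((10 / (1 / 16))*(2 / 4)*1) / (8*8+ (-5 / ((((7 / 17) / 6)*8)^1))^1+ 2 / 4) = 2240 / 1551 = 1.44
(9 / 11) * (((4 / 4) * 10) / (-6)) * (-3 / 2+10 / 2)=-105 / 22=-4.77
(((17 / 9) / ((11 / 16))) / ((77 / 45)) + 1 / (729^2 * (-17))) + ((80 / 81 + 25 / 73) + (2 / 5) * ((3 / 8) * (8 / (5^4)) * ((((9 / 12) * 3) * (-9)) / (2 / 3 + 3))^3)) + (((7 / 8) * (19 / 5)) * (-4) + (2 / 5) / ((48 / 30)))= -6413643331006331207 / 614473182407700000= -10.44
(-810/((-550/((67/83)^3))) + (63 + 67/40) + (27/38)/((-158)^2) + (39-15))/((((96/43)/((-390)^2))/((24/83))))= 109081541842524099810/61903162704449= 1762131.97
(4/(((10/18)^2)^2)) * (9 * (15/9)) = 78732/125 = 629.86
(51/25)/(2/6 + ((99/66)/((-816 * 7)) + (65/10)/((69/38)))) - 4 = -29802916/8567425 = -3.48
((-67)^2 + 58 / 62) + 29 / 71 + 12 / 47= 464539021 / 103447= 4490.60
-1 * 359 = -359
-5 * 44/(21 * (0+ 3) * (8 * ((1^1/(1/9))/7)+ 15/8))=-1760/6129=-0.29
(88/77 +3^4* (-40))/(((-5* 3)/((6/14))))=22672/245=92.54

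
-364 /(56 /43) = -559 /2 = -279.50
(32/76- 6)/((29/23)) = -2438/551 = -4.42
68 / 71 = 0.96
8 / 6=4 / 3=1.33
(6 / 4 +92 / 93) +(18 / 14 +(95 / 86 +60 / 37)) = 6733595 / 1035741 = 6.50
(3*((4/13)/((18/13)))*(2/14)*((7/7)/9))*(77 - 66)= 22/189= 0.12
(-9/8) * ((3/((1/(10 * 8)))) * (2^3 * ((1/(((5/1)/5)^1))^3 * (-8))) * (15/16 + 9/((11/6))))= 1111320/11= 101029.09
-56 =-56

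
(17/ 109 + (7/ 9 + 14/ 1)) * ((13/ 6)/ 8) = 95225/ 23544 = 4.04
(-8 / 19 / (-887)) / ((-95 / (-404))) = 3232 / 1601035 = 0.00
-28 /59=-0.47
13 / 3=4.33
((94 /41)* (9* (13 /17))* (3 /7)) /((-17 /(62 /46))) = -1022814 /1907689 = -0.54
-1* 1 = -1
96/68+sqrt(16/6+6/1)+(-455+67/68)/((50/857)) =-26453361/3400+sqrt(78)/3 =-7777.46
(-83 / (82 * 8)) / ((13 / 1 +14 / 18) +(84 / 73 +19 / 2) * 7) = -54531 / 38070632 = -0.00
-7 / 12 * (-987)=2303 / 4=575.75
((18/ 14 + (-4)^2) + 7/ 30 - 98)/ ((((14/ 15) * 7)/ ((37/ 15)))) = -625337/ 20580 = -30.39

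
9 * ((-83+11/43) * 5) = -160110/43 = -3723.49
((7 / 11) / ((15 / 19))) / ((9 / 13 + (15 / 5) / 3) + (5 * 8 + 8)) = 91 / 5610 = 0.02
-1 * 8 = -8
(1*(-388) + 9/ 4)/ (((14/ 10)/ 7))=-7715/ 4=-1928.75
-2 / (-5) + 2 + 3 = 27 / 5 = 5.40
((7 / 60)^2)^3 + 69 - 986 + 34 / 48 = -42750503882351 / 46656000000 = -916.29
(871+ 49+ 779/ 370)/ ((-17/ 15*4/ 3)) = -3070611/ 5032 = -610.22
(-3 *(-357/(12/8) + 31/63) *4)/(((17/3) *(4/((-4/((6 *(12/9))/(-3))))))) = 44889/238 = 188.61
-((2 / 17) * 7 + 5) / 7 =-99 / 119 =-0.83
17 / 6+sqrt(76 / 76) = 23 / 6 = 3.83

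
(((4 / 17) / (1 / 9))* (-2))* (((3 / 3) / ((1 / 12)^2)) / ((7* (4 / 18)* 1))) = -392.07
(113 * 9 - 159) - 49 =809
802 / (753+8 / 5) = 4010 / 3773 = 1.06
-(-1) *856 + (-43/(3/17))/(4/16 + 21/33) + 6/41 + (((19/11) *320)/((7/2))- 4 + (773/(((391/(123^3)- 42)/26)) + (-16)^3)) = -10076030479299844/2624401096317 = -3839.36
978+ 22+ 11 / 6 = 6011 / 6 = 1001.83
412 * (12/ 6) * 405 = 333720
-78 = -78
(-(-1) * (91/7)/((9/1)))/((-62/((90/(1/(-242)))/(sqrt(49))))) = 15730/217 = 72.49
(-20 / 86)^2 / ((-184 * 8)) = -25 / 680432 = -0.00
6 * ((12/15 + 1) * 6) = 324/5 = 64.80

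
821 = 821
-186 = -186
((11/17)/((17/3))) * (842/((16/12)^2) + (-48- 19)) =107349/2312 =46.43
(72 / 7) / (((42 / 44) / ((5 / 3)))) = 880 / 49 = 17.96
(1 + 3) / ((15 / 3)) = 4 / 5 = 0.80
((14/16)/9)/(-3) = -7/216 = -0.03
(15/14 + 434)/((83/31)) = 188821/1162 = 162.50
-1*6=-6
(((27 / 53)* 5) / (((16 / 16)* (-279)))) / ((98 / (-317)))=4755 / 161014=0.03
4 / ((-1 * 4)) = -1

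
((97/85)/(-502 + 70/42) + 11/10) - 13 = -607421/51034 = -11.90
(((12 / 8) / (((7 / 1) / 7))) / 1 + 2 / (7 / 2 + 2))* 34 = 697 / 11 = 63.36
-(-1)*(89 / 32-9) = -199 / 32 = -6.22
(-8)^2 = 64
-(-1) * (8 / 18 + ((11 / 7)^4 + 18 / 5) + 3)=1419962 / 108045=13.14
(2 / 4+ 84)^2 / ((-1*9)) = -28561 / 36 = -793.36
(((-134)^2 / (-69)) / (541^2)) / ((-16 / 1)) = 4489 / 80779956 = 0.00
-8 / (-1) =8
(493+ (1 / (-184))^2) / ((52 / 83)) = 1385353747 / 1760512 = 786.90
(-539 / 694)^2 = 290521 / 481636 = 0.60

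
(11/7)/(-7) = -11/49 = -0.22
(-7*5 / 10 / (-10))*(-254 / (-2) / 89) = 889 / 1780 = 0.50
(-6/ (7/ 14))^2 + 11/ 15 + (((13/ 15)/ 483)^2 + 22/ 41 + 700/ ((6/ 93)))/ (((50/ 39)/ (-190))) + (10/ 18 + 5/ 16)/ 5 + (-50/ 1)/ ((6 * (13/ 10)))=-1607911.03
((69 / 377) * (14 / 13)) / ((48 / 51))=8211 / 39208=0.21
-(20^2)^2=-160000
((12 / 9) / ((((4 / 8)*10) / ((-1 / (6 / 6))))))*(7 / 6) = -14 / 45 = -0.31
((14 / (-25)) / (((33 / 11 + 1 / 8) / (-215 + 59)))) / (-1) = -17472 / 625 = -27.96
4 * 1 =4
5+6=11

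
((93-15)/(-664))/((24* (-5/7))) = 91/13280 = 0.01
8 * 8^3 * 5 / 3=20480 / 3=6826.67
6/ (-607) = -6/ 607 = -0.01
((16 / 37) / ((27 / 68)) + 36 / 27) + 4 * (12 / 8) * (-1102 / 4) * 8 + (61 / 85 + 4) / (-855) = -106657519211 / 8066925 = -13221.58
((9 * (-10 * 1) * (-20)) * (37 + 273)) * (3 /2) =837000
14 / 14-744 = -743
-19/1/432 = -19/432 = -0.04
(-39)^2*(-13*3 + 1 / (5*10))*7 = -20751003 / 50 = -415020.06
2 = 2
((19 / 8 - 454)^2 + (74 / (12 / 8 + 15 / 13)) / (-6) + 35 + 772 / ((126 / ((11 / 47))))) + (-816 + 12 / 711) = 69961044174961 / 344328768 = 203180.94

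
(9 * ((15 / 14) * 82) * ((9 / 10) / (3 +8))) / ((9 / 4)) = 2214 / 77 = 28.75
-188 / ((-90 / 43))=4042 / 45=89.82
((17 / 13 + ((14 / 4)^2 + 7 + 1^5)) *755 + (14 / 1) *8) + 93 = 857015 / 52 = 16481.06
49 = 49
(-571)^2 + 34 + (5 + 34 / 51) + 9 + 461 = 979652 / 3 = 326550.67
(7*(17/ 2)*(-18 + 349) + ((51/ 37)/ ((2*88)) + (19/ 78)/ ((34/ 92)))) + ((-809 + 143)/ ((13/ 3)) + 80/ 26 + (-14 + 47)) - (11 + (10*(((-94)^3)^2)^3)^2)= -46540457684371541263611426726497874420888152621108768328779227197189435462268115/ 4317456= -10779602081496960539635250000000000000000000000000000000000000000000000000.00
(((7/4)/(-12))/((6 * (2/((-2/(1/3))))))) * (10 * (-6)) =-35/8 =-4.38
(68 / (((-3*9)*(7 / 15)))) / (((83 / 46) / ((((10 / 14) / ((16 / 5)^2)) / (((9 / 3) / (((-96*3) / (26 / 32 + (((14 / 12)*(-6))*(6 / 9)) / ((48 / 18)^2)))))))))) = 1564000 / 12201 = 128.19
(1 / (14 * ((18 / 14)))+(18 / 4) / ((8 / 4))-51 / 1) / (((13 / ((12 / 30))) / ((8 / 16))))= -1753 / 2340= -0.75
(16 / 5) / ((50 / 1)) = 8 / 125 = 0.06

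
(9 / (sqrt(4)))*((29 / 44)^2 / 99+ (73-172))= -18973895 / 42592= -445.48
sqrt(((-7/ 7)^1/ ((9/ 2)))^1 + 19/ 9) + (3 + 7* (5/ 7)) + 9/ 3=sqrt(17)/ 3 + 11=12.37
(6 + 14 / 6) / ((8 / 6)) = 25 / 4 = 6.25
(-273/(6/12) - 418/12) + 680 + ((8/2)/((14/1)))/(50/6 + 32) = 504001/5082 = 99.17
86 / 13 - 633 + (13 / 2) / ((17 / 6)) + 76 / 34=-137430 / 221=-621.86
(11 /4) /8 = 0.34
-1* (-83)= 83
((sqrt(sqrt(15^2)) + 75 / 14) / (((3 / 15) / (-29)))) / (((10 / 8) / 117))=-508950 / 7-13572*sqrt(15)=-125271.27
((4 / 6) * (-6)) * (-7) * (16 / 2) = 224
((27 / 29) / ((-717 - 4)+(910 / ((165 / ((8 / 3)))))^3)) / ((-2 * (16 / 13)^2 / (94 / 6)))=-69363764613 / 35442788286976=-0.00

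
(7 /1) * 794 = 5558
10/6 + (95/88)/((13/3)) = 6575/3432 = 1.92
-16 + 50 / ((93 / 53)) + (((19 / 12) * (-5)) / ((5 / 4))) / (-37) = 43583 / 3441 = 12.67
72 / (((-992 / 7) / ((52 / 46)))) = -819 / 1426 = -0.57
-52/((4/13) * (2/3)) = -507/2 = -253.50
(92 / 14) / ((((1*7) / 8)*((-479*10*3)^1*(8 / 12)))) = -92 / 117355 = -0.00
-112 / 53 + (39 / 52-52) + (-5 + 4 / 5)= -57.56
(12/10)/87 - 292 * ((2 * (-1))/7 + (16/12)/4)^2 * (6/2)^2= -42242/7105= -5.95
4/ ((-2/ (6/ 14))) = -6/ 7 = -0.86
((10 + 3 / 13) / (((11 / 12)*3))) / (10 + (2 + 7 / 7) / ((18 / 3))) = 152 / 429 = 0.35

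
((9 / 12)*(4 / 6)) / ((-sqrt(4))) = -1 / 4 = -0.25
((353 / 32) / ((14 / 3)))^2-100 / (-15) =7378523 / 602112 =12.25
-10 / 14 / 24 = -5 / 168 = -0.03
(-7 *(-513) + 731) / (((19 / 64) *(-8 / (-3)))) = 103728 / 19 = 5459.37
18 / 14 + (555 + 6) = 562.29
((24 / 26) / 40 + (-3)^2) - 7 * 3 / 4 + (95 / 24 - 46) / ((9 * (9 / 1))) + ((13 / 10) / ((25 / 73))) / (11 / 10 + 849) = 17501231533 / 5370931800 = 3.26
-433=-433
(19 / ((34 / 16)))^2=23104 / 289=79.94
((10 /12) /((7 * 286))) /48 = 5 /576576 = 0.00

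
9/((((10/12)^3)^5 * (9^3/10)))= 11609505792/6103515625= 1.90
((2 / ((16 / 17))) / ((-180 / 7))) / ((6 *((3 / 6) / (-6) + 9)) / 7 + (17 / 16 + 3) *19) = -833 / 855090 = -0.00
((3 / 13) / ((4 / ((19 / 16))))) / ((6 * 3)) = 19 / 4992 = 0.00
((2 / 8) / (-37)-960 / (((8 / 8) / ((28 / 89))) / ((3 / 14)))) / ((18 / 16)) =-1705138 / 29637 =-57.53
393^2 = 154449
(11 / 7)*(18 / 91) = 198 / 637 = 0.31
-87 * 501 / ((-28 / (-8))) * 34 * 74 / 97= -219329784 / 679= -323018.83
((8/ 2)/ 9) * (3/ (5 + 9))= 2/ 21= 0.10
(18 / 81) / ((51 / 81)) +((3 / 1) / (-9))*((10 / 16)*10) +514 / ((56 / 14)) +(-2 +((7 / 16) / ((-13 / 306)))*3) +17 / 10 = 2534659 / 26520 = 95.58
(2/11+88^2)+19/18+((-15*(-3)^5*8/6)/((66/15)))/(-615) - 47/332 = 7743.30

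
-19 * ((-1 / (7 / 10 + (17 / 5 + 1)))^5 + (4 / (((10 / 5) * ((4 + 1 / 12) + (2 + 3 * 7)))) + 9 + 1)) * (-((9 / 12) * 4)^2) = 21462023263706 / 12459245175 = 1722.58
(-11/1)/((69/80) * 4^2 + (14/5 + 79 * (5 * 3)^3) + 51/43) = -0.00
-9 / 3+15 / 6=-1 / 2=-0.50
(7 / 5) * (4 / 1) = 28 / 5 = 5.60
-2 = -2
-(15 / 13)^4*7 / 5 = -2.48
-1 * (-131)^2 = -17161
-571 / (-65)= 571 / 65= 8.78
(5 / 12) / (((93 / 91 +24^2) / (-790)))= -179725 / 315054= -0.57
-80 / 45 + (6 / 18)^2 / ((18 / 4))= -142 / 81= -1.75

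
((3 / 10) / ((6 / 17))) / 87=17 / 1740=0.01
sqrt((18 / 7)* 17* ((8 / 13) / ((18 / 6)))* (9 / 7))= 12* sqrt(663) / 91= 3.40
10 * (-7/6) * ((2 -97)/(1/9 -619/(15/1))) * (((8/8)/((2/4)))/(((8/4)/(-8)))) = 99750/463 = 215.44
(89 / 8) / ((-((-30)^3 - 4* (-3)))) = 89 / 215904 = 0.00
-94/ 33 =-2.85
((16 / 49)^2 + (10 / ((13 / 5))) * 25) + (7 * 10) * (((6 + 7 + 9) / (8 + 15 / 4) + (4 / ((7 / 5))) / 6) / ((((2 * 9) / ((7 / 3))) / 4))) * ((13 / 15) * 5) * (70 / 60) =563826401594 / 1069451019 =527.21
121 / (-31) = -3.90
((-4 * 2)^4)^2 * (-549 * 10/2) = -46053457920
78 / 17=4.59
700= 700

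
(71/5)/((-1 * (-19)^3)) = 0.00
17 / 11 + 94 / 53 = 1935 / 583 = 3.32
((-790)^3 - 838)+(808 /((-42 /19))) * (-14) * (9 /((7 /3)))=-3451140698 /7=-493020099.71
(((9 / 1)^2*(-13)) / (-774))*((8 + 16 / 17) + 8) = 16848 / 731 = 23.05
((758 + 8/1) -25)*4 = 2964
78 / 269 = 0.29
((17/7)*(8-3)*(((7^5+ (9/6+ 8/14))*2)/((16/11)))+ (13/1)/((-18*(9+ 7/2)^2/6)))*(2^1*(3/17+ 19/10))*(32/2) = 145632834955771/7809375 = 18648462.26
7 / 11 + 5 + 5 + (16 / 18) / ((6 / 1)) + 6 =4985 / 297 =16.78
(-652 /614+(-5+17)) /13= 3358 /3991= 0.84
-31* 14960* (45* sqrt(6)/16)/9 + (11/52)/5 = 11/260 - 144925* sqrt(6) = -354992.26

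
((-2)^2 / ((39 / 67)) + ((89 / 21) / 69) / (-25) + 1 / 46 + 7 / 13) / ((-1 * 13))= -0.57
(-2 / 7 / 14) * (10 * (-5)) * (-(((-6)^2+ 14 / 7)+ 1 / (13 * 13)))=-321150 / 8281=-38.78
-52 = -52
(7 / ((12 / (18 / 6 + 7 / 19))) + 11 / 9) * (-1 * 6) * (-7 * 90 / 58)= 114450 / 551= 207.71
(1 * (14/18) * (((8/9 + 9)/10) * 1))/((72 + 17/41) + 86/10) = 25543/2690496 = 0.01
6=6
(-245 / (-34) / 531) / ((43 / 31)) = 7595 / 776322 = 0.01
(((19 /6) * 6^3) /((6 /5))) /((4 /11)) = 3135 /2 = 1567.50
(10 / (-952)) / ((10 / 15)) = -15 / 952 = -0.02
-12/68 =-3/17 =-0.18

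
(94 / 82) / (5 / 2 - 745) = -94 / 60885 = -0.00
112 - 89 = 23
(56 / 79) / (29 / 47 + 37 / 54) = 142128 / 261095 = 0.54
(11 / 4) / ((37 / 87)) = 957 / 148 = 6.47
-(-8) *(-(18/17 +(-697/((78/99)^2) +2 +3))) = 25667866/2873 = 8934.17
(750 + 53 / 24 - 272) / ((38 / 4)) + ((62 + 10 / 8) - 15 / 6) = 6344 / 57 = 111.30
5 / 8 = 0.62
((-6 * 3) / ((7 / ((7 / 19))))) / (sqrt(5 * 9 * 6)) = -sqrt(30) / 95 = -0.06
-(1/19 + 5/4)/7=-99/532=-0.19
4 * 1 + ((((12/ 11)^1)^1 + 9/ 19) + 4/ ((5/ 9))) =13339/ 1045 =12.76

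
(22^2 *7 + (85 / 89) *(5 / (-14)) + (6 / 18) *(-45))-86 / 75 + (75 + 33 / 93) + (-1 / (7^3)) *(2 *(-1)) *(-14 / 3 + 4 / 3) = 489281918861 / 141950550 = 3446.85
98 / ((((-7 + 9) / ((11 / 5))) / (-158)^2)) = 13455596 / 5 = 2691119.20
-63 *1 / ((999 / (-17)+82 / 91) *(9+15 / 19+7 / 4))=7407036 / 78504655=0.09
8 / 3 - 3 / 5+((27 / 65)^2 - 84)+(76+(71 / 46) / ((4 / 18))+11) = 14208769 / 1166100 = 12.18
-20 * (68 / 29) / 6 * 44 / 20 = -1496 / 87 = -17.20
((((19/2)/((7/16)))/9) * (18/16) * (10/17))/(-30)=-19/357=-0.05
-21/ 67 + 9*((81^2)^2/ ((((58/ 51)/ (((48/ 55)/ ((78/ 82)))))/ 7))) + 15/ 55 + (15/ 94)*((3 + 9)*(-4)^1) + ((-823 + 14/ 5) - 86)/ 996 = 142284188780149886083/ 65033336940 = 2187865416.03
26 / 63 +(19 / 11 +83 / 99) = 688 / 231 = 2.98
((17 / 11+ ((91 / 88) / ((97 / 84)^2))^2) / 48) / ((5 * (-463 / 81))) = -0.00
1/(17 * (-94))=-0.00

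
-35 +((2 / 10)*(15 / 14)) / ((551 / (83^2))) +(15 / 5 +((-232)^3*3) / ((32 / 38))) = -343161650885 / 7714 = -44485565.32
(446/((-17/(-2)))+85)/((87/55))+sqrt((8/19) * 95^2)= 10 * sqrt(38)+42845/493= 148.55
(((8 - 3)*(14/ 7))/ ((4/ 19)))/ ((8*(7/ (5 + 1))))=285/ 56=5.09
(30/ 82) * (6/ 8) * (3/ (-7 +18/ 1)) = 135/ 1804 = 0.07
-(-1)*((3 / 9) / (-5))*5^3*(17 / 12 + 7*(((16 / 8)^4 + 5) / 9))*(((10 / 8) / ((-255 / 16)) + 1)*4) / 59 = -83425 / 9027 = -9.24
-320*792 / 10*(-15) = 380160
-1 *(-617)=617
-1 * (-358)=358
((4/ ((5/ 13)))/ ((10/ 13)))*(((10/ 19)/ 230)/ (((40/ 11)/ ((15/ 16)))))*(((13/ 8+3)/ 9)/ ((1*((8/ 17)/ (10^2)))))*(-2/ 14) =-1169311/ 9397248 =-0.12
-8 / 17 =-0.47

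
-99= -99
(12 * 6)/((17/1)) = 72/17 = 4.24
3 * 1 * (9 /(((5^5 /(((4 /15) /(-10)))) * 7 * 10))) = -0.00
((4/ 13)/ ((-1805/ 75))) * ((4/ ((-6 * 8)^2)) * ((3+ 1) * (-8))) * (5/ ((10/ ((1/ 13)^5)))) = 5/ 5227434147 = 0.00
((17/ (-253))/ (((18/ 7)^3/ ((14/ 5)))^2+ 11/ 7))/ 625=-0.00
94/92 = 47/46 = 1.02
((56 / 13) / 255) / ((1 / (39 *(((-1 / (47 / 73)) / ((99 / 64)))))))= -261632 / 395505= -0.66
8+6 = 14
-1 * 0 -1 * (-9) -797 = -788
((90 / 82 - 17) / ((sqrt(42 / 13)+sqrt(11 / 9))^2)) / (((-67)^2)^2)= -0.00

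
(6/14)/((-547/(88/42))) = -44/26803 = -0.00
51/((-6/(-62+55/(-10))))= 2295/4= 573.75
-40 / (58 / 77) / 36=-1.48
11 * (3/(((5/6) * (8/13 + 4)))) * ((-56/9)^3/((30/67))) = -4616.12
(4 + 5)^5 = 59049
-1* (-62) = 62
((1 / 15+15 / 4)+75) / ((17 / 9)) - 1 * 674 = -214973 / 340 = -632.27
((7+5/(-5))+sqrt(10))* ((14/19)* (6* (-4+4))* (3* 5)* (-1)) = 0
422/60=211/30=7.03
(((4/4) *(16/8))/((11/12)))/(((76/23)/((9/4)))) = 621/418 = 1.49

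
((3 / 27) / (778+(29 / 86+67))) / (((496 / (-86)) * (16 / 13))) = -24037 / 1298113344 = -0.00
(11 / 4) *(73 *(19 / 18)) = 15257 / 72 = 211.90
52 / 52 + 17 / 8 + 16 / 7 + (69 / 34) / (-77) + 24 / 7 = 92289 / 10472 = 8.81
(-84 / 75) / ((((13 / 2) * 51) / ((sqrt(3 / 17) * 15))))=-56 * sqrt(51) / 18785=-0.02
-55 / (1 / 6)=-330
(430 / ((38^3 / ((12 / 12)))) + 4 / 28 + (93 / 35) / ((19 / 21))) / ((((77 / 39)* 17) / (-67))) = -7747119081 / 1256980340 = -6.16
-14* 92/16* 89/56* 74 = -75739/8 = -9467.38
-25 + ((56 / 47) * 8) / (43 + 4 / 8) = -101329 / 4089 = -24.78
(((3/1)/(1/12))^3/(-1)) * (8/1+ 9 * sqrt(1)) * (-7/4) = 1388016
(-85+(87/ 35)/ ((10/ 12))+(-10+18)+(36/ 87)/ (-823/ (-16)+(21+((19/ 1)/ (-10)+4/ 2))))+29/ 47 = -14512808356/ 197737225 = -73.39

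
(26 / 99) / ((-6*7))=-13 / 2079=-0.01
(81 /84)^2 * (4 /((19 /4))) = 729 /931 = 0.78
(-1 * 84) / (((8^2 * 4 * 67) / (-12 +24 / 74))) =567 / 9916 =0.06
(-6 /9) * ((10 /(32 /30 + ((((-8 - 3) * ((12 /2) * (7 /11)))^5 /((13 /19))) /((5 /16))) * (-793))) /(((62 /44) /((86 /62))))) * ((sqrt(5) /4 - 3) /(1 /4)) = 14190 /87338258106413 - 2365 * sqrt(5) /174676516212826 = 0.00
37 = 37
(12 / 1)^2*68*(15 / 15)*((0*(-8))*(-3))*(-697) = 0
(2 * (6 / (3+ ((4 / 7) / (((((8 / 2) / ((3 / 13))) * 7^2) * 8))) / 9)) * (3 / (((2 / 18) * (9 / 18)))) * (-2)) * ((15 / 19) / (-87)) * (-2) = -1386927360 / 176897999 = -7.84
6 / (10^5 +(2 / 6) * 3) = 6 / 100001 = 0.00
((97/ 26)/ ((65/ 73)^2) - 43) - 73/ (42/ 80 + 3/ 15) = -442754473/ 3185650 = -138.98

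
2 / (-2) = -1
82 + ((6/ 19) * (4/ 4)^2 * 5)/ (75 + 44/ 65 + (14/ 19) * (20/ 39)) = 23112056/ 281783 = 82.02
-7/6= -1.17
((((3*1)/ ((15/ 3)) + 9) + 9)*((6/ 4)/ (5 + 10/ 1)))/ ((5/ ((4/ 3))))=62/ 125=0.50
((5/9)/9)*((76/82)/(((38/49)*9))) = 245/29889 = 0.01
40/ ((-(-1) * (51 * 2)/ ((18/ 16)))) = 15/ 34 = 0.44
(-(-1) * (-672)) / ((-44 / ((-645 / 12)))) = -9030 / 11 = -820.91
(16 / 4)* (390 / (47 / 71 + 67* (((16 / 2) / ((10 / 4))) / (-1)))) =-553800 / 75877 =-7.30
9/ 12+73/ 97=583/ 388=1.50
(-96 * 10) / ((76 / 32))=-7680 / 19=-404.21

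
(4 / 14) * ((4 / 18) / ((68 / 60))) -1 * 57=-20329 / 357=-56.94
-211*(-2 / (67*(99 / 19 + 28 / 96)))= 192432 / 168103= 1.14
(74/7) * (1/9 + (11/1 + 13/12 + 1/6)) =16465/126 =130.67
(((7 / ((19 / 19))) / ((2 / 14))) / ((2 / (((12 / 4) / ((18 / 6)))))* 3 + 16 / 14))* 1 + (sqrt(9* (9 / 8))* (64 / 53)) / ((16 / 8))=72* sqrt(2) / 53 + 343 / 50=8.78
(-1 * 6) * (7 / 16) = -21 / 8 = -2.62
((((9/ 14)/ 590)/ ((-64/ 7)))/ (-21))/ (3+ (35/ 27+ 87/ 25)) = 405/ 554966272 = 0.00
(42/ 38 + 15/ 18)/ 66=221/ 7524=0.03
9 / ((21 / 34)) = 102 / 7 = 14.57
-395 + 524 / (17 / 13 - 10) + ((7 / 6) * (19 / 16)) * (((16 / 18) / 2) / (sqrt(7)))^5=-51447 / 113 + 608 * sqrt(7) / 8680203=-455.28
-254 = -254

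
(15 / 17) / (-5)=-3 / 17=-0.18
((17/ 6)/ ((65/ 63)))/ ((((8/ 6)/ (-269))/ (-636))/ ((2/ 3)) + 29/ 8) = 61076988/ 80623595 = 0.76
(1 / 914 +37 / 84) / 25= 16951 / 959700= 0.02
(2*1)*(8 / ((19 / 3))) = 48 / 19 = 2.53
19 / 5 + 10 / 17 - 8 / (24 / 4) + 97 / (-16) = -12271 / 4080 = -3.01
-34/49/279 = -34/13671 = -0.00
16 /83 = 0.19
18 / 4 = 9 / 2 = 4.50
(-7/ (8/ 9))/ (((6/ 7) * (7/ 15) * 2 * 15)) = -21/ 32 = -0.66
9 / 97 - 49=-4744 / 97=-48.91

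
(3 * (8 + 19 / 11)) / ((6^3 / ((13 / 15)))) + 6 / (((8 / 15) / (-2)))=-265909 / 11880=-22.38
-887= -887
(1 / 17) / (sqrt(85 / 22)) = sqrt(1870) / 1445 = 0.03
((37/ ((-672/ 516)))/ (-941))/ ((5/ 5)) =1591/ 52696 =0.03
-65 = -65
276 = 276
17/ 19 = 0.89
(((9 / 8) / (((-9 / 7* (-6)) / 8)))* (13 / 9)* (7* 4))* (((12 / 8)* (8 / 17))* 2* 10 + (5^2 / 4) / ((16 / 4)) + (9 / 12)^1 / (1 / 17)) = 4925921 / 3672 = 1341.48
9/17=0.53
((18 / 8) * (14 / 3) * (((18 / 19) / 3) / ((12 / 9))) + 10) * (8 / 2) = 49.95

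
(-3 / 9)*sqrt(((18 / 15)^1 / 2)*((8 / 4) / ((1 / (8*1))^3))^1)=-32*sqrt(15) / 15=-8.26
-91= -91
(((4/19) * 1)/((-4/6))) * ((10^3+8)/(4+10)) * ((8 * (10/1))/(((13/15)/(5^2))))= -12960000/247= -52469.64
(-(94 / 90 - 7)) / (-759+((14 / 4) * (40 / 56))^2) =-1072 / 135495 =-0.01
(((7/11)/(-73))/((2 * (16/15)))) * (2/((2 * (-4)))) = 105/102784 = 0.00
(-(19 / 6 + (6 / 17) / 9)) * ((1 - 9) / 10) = 218 / 85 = 2.56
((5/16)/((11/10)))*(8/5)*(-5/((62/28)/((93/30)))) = -35/11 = -3.18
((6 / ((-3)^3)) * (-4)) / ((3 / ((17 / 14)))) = 68 / 189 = 0.36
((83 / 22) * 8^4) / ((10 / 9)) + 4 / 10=152990 / 11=13908.18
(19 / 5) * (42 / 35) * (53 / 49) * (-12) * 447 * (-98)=2592743.04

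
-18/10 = -9/5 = -1.80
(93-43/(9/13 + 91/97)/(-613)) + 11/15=1772834513/18904920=93.78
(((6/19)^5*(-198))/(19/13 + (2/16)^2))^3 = -2102007713669035103361171456/28181211734629146747356486711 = -0.07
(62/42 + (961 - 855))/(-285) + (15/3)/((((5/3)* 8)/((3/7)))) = -10361/47880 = -0.22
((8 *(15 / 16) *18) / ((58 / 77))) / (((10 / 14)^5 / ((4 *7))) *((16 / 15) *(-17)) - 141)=-3668884065 / 2888865566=-1.27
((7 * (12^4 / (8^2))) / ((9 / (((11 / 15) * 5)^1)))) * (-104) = -96096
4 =4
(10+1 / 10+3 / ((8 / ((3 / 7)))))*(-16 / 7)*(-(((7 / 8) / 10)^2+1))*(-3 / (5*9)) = -1.58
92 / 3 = 30.67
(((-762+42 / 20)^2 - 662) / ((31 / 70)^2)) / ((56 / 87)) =35126268009 / 7688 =4568973.47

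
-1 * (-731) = 731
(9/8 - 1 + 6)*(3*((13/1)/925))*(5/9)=637/4440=0.14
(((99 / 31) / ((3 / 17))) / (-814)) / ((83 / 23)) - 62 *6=-70830717 / 190402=-372.01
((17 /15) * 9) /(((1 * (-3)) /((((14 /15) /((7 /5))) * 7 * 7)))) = -1666 /15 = -111.07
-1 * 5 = -5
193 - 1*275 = -82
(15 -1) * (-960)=-13440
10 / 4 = 2.50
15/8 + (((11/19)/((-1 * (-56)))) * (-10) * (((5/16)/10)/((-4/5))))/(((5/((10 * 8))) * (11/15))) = 8355/4256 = 1.96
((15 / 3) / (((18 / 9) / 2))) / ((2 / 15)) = 75 / 2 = 37.50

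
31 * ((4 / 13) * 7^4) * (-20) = -5954480 / 13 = -458036.92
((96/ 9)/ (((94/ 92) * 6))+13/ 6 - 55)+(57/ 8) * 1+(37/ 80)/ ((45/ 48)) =-3677989/ 84600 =-43.48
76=76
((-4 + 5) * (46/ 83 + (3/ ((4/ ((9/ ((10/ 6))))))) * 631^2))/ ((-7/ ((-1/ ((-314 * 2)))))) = -2676837323/ 7297360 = -366.82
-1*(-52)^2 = -2704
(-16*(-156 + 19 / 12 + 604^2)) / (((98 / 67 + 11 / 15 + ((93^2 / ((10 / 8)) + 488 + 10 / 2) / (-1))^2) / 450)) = -3298364021250 / 69019268239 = -47.79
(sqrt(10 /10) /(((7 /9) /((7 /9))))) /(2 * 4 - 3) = 1 /5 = 0.20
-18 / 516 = -3 / 86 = -0.03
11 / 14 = 0.79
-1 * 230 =-230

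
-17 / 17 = -1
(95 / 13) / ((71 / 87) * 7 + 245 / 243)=669465 / 615706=1.09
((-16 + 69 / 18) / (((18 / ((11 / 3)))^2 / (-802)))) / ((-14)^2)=3542033 / 1714608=2.07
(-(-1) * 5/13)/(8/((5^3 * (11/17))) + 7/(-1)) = -0.06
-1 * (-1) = 1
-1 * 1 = -1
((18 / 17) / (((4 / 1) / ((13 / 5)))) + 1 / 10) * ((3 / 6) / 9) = 67 / 1530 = 0.04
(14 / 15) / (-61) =-14 / 915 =-0.02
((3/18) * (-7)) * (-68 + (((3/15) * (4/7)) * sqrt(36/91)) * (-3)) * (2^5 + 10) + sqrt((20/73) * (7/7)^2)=2 * sqrt(365)/73 + 72 * sqrt(91)/65 + 3332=3343.09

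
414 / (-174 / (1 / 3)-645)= -138 / 389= -0.35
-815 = -815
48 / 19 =2.53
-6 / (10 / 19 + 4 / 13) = -741 / 103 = -7.19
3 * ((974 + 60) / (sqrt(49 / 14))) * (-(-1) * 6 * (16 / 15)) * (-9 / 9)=-99264 * sqrt(14) / 35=-10611.77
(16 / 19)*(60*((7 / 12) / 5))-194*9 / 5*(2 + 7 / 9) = -18318 / 19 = -964.11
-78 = -78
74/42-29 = -572/21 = -27.24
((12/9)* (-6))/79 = -8/79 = -0.10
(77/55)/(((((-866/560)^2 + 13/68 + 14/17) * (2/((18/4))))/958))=4021990560/4539713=885.96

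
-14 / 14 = -1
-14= -14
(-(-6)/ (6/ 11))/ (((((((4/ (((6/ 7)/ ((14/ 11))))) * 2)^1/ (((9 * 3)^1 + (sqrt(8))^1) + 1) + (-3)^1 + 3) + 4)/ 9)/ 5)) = 800415 * sqrt(2)/ 1035772 + 28945620/ 258943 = 112.88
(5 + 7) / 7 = 12 / 7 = 1.71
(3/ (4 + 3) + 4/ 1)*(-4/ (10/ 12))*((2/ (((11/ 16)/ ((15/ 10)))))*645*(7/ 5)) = -4606848/ 55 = -83760.87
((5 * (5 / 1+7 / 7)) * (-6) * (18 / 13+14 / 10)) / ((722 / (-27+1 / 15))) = 438744 / 23465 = 18.70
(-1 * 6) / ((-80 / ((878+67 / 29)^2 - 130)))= 1954861533 / 33640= 58111.22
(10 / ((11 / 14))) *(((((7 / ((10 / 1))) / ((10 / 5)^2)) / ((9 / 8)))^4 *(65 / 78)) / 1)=33614 / 5412825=0.01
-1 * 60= -60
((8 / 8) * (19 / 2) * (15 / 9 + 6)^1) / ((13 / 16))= 3496 / 39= 89.64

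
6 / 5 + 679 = 3401 / 5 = 680.20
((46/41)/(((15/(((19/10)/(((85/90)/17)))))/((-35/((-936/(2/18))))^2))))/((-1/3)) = -0.00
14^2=196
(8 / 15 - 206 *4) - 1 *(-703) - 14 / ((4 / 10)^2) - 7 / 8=-25061 / 120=-208.84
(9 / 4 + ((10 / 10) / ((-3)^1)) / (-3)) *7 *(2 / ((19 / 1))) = 595 / 342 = 1.74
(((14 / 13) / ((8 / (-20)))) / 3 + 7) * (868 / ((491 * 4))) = 51646 / 19149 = 2.70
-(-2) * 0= 0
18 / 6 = 3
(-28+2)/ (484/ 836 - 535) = 247/ 5077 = 0.05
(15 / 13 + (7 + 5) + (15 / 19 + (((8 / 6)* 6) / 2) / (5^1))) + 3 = 21913 / 1235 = 17.74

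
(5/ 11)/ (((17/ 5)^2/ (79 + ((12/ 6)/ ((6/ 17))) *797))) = 1723250/ 9537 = 180.69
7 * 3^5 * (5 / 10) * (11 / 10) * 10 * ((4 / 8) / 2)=18711 / 8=2338.88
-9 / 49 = -0.18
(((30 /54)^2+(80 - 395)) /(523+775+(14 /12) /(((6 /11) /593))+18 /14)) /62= -356860 /180526113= -0.00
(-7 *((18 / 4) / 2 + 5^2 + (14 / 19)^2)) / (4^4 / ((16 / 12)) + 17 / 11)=-3090241 / 3074276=-1.01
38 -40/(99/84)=134/33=4.06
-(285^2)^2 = -6597500625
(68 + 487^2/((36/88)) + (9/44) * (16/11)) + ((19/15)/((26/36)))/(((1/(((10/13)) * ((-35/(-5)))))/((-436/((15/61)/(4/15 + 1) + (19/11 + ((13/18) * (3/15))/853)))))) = 199949751689691690062/346130262557937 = 577671.97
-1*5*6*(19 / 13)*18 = -10260 / 13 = -789.23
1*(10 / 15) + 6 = 20 / 3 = 6.67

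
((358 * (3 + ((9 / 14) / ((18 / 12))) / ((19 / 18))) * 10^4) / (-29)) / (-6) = 270290000 / 3857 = 70077.78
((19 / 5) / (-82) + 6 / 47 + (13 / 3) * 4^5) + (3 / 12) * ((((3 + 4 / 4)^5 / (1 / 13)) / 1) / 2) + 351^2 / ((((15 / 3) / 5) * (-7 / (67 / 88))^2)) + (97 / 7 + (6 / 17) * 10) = 1412665596720481 / 186458986560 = 7576.28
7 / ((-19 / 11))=-77 / 19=-4.05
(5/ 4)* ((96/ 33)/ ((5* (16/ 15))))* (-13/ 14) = -195/ 308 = -0.63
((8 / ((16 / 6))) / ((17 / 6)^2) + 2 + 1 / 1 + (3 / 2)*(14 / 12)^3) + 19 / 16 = 144473 / 20808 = 6.94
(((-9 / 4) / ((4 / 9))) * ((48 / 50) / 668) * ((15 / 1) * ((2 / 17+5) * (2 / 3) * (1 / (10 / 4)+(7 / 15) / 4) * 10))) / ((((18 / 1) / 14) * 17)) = -169911 / 1930520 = -0.09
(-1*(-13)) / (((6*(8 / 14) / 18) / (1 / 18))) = 91 / 24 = 3.79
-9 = -9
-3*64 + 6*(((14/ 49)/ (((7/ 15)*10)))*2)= -9372/ 49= -191.27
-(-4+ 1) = 3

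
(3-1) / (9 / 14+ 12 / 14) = 4 / 3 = 1.33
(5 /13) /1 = 5 /13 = 0.38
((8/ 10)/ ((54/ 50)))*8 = 160/ 27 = 5.93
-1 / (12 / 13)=-13 / 12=-1.08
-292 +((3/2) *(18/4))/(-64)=-74779/256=-292.11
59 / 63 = 0.94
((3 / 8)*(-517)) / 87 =-517 / 232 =-2.23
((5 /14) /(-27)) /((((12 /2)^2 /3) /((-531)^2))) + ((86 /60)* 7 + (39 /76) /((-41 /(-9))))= -196738303 /654360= -300.66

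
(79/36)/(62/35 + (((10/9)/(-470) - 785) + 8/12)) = -0.00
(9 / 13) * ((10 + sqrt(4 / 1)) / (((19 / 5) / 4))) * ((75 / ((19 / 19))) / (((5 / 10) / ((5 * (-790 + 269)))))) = -844020000 / 247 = -3417085.02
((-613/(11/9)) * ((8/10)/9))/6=-1226/165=-7.43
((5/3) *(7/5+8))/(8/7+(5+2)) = 329/171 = 1.92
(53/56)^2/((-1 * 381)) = -0.00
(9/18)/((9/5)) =0.28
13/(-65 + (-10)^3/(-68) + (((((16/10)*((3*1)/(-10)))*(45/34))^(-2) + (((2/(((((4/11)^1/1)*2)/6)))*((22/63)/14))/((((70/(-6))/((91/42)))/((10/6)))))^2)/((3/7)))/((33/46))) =-2144545098696/6958640400629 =-0.31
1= 1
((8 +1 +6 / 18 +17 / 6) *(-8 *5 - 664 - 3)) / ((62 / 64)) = -825776 / 93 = -8879.31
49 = 49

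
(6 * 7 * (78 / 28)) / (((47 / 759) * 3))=29601 / 47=629.81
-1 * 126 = -126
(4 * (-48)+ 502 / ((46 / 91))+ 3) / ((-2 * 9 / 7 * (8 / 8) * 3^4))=-3.86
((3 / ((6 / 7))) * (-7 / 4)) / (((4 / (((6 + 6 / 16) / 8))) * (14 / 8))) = -357 / 512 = -0.70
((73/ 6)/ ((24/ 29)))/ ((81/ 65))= 137605/ 11664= 11.80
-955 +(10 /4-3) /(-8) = -15279 /16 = -954.94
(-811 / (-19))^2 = 1821.94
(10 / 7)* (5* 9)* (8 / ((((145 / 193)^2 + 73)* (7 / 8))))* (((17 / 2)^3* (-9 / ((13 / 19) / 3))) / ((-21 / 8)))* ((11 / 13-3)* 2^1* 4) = -14420156141721600 / 11345806381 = -1270967.94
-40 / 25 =-8 / 5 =-1.60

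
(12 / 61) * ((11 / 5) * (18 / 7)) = 2376 / 2135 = 1.11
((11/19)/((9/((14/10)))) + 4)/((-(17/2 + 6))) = -6994/24795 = -0.28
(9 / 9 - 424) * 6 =-2538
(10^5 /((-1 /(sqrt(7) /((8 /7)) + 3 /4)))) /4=-21875 * sqrt(7) -18750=-76625.81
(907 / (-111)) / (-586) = 907 / 65046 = 0.01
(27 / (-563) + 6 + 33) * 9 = 197370 / 563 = 350.57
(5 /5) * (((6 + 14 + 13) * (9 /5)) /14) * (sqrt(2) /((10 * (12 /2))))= 99 * sqrt(2) /1400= 0.10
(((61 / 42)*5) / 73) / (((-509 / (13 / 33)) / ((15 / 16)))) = -19825 / 274664544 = -0.00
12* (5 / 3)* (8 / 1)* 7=1120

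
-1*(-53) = 53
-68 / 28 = -2.43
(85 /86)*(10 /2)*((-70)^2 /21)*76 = 87635.66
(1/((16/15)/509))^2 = 58293225/256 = 227707.91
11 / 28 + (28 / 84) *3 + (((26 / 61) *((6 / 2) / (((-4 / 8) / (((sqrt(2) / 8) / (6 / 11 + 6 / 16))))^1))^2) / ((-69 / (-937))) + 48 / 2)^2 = 265032342701045719 / 263615498336988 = 1005.37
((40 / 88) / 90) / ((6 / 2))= 1 / 594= 0.00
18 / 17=1.06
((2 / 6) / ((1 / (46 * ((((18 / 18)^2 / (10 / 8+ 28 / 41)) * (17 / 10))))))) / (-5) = -64124 / 23775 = -2.70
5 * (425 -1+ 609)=5165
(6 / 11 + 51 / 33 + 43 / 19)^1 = 910 / 209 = 4.35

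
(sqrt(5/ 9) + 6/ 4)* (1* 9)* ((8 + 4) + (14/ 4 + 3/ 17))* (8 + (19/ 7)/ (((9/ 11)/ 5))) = 825617* sqrt(5)/ 714 + 2476851/ 476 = 7789.09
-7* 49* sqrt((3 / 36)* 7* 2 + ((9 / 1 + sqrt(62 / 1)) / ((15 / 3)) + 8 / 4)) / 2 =-343* sqrt(180* sqrt(62) + 4470) / 60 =-438.63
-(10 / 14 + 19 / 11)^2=-35344 / 5929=-5.96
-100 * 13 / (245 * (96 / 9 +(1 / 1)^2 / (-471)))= -122460 / 246127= -0.50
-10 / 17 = -0.59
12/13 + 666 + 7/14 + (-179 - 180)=8019/26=308.42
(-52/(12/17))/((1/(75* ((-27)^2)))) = -4027725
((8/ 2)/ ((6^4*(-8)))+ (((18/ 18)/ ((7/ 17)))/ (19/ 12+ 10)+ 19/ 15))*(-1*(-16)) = 18611743/ 788130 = 23.62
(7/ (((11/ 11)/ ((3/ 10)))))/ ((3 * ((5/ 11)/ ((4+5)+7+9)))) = 77/ 2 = 38.50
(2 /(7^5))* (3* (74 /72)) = 37 /100842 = 0.00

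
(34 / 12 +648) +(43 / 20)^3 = 15858521 / 24000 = 660.77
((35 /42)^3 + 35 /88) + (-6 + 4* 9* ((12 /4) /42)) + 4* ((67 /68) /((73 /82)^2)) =474763018 /188342847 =2.52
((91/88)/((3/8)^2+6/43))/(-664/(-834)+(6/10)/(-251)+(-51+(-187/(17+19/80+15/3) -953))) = -3238269984040/887515066655041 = -0.00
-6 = -6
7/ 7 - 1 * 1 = 0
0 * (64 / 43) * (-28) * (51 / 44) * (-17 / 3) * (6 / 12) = 0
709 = 709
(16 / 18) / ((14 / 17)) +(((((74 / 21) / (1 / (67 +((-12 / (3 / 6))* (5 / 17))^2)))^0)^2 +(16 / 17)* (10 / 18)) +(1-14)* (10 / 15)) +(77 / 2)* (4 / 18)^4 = -4661551 / 780759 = -5.97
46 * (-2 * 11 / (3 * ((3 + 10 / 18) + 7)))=-3036 / 95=-31.96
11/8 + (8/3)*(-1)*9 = -181/8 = -22.62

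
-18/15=-6/5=-1.20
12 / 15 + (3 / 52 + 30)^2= 12225661 / 13520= 904.26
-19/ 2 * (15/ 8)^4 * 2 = -961875/ 4096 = -234.83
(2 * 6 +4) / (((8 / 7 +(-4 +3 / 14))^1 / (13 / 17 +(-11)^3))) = 5065536 / 629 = 8053.32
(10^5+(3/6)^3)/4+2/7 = 5600071/224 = 25000.32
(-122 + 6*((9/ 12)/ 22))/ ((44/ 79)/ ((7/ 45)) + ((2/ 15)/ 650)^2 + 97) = -70430071359375/ 58162184461832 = -1.21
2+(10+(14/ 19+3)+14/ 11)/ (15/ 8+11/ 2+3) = 3.45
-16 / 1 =-16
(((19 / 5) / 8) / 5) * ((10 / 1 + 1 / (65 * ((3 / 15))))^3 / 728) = 42713729 / 319883200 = 0.13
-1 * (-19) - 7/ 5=88/ 5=17.60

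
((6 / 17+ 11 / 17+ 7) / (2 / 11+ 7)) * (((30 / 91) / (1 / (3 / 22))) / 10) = 36 / 7189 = 0.01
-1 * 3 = -3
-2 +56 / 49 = -6 / 7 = -0.86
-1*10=-10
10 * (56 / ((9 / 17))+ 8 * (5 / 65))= 124480 / 117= 1063.93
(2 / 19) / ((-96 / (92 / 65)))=-23 / 14820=-0.00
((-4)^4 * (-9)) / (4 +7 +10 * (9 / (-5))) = 2304 / 7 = 329.14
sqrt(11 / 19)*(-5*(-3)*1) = 15*sqrt(209) / 19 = 11.41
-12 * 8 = -96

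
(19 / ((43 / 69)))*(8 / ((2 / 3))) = 15732 / 43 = 365.86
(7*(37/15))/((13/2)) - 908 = -176542/195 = -905.34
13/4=3.25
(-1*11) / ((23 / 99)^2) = -107811 / 529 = -203.80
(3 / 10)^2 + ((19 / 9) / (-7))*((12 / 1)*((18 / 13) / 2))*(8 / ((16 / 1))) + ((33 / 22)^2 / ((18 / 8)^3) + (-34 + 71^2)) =3689948239 / 737100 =5006.03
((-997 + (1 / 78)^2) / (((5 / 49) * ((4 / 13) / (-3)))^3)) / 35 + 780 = 3976058183331 / 160000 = 24850363.65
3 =3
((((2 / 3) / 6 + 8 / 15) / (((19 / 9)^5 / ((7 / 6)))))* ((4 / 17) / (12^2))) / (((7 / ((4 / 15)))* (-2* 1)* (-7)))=2349 / 29465578100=0.00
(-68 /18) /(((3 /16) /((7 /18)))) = -1904 /243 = -7.84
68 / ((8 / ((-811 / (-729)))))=13787 / 1458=9.46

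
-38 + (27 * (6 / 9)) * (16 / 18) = -22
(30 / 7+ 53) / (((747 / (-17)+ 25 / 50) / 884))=-1165.73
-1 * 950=-950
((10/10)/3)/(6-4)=0.17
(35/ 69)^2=1225/ 4761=0.26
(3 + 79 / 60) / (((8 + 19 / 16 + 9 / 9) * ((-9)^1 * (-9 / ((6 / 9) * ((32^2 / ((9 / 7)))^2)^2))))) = 5469929610697244672 / 3898119735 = 1403222574.61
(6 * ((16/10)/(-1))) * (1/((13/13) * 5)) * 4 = -192/25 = -7.68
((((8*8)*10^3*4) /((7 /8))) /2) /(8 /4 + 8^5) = 102400 /22939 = 4.46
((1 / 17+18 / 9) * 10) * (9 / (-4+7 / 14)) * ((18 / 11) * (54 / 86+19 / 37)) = -29419200 / 297517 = -98.88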